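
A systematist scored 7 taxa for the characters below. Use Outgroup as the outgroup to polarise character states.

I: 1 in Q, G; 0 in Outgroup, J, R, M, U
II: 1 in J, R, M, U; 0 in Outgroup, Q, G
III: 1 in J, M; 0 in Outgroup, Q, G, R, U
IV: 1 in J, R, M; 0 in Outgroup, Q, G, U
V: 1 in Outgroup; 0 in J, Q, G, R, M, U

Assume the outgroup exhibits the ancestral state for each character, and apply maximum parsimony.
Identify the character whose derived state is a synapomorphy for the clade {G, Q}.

I

Character polarity is set by the outgroup: the derived state is whichever differs from the outgroup's state, so for V the derived state is '0', and for the remaining characters it is '1'.
I (derived state '1') is shared by G and Q — a synapomorphy uniting that clade.
II (derived state '1') is shared by J, M, R, and U — a synapomorphy uniting that clade.
III: derived state '1' in J and M only — synapomorphy for {J, M}.
IV: derived state '1' in J, M, and R only — synapomorphy for {J, M, R}.
All ingroup taxa share the derived state '0' for V; it defines the ingroup but does not resolve relationships within it.
Most parsimonious ingroup topology: ((((J,M),R),U),(Q,G)).
The clade {G, Q} is supported by I: its derived state '1' occurs in exactly those taxa and in no other taxon (including the outgroup).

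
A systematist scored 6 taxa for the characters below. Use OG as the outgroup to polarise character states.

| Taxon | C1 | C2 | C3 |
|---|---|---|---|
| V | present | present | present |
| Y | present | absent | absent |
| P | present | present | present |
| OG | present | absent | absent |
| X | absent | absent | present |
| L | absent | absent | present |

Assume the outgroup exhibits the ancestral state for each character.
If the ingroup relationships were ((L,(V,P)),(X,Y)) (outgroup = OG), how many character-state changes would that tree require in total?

5

Map each character onto ((L,(V,P)),(X,Y)) (rooted by OG) and count the minimum state changes it requires (Fitch parsimony):
C1: 2; C2: 1; C3: 2.
Total tree length = 5.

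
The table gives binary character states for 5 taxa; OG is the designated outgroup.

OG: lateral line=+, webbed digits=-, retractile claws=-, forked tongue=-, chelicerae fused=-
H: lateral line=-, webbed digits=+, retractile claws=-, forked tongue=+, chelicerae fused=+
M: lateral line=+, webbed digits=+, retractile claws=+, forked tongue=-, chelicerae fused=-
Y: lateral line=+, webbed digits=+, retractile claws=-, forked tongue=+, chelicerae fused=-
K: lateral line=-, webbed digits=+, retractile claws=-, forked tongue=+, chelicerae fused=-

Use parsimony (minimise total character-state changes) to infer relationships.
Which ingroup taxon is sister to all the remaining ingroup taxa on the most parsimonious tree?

M

Character polarity is set by the outgroup: the derived state is whichever differs from the outgroup's state, so for lateral line the derived state is '-', and for the remaining characters it is '+'.
lateral line: derived state '-' in H and K only — synapomorphy for {H, K}.
webbed digits (derived state '+') is shared by all ingroup taxa — unites the whole ingroup.
retractile claws (derived state '+') is unique to M (autapomorphy; uninformative for grouping).
forked tongue: derived state '+' in H, K, and Y only — synapomorphy for {H, K, Y}.
chelicerae fused (derived state '+') is unique to H (autapomorphy; uninformative for grouping).
Most parsimonious ingroup topology: (((H,K),Y),M).
M is sister to the clade containing all other ingroup taxa, so it is the earliest-diverging (most basal) ingroup lineage.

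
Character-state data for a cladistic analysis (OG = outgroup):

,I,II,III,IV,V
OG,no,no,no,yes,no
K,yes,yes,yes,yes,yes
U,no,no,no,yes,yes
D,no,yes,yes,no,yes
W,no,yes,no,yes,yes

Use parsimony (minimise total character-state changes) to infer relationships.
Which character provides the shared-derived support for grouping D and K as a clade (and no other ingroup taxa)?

III

Character polarity is set by the outgroup: the derived state is whichever differs from the outgroup's state, so for IV the derived state is 'no', and for the remaining characters it is 'yes'.
I: derived state 'yes' in K only — an autapomorphy, so it tells us nothing about relationships among taxa.
II: derived state 'yes' in D, K, and W only — synapomorphy for {D, K, W}.
III (derived state 'yes') is shared by D and K — a synapomorphy uniting that clade.
IV (derived state 'no') is unique to D (autapomorphy; uninformative for grouping).
All ingroup taxa share the derived state 'yes' for V; it defines the ingroup but does not resolve relationships within it.
Most parsimonious ingroup topology: (((K,D),W),U).
The clade {D, K} is supported by III: its derived state 'yes' occurs in exactly those taxa and in no other taxon (including the outgroup).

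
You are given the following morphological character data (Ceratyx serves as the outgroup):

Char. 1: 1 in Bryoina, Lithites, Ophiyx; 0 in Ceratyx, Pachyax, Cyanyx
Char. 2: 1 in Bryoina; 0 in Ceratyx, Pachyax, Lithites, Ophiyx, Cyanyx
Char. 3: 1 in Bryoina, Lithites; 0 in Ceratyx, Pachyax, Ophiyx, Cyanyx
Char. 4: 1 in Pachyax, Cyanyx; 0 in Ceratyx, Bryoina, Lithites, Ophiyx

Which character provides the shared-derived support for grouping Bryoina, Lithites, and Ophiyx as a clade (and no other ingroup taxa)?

The outgroup has state '0' for every character, so '1' is the derived state throughout.
Char. 1: derived state '1' in Bryoina, Lithites, and Ophiyx only — synapomorphy for {Bryoina, Lithites, Ophiyx}.
Char. 2: derived state '1' in Bryoina only — an autapomorphy, so it tells us nothing about relationships among taxa.
Char. 3 (derived state '1') is shared by Bryoina and Lithites — a synapomorphy uniting that clade.
Char. 4: derived state '1' in Cyanyx and Pachyax only — synapomorphy for {Cyanyx, Pachyax}.
Most parsimonious ingroup topology: (((Bryoina,Lithites),Ophiyx),(Pachyax,Cyanyx)).
The clade {Bryoina, Lithites, Ophiyx} is supported by Char. 1: its derived state '1' occurs in exactly those taxa and in no other taxon (including the outgroup).

Char. 1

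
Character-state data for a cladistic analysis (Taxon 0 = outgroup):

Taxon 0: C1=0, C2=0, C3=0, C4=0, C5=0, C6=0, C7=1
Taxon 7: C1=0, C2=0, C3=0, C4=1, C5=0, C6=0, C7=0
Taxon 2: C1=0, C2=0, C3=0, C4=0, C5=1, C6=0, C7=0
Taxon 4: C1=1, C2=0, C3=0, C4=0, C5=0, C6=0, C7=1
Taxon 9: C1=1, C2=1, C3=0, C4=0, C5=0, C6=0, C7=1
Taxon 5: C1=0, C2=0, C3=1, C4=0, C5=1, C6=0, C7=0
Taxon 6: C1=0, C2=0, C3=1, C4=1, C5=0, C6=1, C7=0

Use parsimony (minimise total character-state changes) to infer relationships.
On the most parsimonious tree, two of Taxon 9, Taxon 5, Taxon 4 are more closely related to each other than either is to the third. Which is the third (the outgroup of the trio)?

Taxon 5

Character polarity is set by the outgroup: the derived state is whichever differs from the outgroup's state, so for C7 the derived state is '0', and for the remaining characters it is '1'.
C1 (derived state '1') is shared by Taxon 4 and Taxon 9 — a synapomorphy uniting that clade.
C2: derived state '1' in Taxon 9 only — an autapomorphy, so it tells us nothing about relationships among taxa.
C3 (state '1') occurs in Taxon 5 and Taxon 6 but conflicts with the nesting implied by the other characters — most parsimoniously interpreted as homoplasy.
C4 (derived state '1') is shared by Taxon 6 and Taxon 7 — a synapomorphy uniting that clade.
Only Taxon 2 and Taxon 5 show the derived state '1' for C5, supporting them as a clade.
C6: derived state '1' in Taxon 6 only — an autapomorphy, so it tells us nothing about relationships among taxa.
C7: derived state '0' in Taxon 2, Taxon 5, Taxon 6, and Taxon 7 only — synapomorphy for {Taxon 2, Taxon 5, Taxon 6, Taxon 7}.
Most parsimonious ingroup topology: (((Taxon 7,Taxon 6),(Taxon 2,Taxon 5)),(Taxon 4,Taxon 9)).
Taxon 4 and Taxon 9 share a more recent common ancestor with each other than either does with Taxon 5, so Taxon 5 is the least closely related of the three.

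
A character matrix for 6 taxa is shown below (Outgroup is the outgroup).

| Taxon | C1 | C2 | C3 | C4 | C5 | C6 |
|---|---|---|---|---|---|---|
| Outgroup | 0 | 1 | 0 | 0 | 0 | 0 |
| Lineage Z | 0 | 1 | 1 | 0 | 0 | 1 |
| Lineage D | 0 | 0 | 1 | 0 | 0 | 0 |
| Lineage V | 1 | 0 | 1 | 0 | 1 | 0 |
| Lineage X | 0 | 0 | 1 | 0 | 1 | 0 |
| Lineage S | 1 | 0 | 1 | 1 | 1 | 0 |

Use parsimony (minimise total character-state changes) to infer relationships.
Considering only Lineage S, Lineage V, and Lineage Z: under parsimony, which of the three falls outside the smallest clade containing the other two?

Character polarity is set by the outgroup: the derived state is whichever differs from the outgroup's state, so for C2 the derived state is '0', and for the remaining characters it is '1'.
C1 (derived state '1') is shared by Lineage S and Lineage V — a synapomorphy uniting that clade.
Only Lineage D, Lineage S, Lineage V, and Lineage X show the derived state '0' for C2, supporting them as a clade.
C3 (derived state '1') is shared by all ingroup taxa — unites the whole ingroup.
C4: derived state '1' in Lineage S only — an autapomorphy, so it tells us nothing about relationships among taxa.
C5: derived state '1' in Lineage S, Lineage V, and Lineage X only — synapomorphy for {Lineage S, Lineage V, Lineage X}.
C6 (derived state '1') is unique to Lineage Z (autapomorphy; uninformative for grouping).
Most parsimonious ingroup topology: (Lineage Z,(Lineage D,((Lineage V,Lineage S),Lineage X))).
Lineage S and Lineage V share a more recent common ancestor with each other than either does with Lineage Z, so Lineage Z is the least closely related of the three.

Lineage Z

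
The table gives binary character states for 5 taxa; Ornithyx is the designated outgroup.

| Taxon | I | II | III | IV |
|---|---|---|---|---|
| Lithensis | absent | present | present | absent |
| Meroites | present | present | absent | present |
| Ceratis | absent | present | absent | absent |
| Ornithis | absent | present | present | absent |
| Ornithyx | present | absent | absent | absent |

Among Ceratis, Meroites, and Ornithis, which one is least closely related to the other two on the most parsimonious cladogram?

Character polarity is set by the outgroup: the derived state is whichever differs from the outgroup's state, so for I the derived state is 'absent', and for the remaining characters it is 'present'.
I: derived state 'absent' in Ceratis, Lithensis, and Ornithis only — synapomorphy for {Ceratis, Lithensis, Ornithis}.
All ingroup taxa share the derived state 'present' for II; it defines the ingroup but does not resolve relationships within it.
Only Lithensis and Ornithis show the derived state 'present' for III, supporting them as a clade.
IV: derived state 'present' in Meroites only — an autapomorphy, so it tells us nothing about relationships among taxa.
Most parsimonious ingroup topology: (((Ornithis,Lithensis),Ceratis),Meroites).
Ceratis and Ornithis share a more recent common ancestor with each other than either does with Meroites, so Meroites is the least closely related of the three.

Meroites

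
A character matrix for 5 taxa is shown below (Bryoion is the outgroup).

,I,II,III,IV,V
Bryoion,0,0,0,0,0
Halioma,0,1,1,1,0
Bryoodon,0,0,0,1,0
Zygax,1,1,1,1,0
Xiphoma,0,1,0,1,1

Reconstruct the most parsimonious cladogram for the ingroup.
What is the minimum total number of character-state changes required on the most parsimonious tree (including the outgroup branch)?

5

The outgroup has state '0' for every character, so '1' is the derived state throughout.
I: derived state '1' in Zygax only — an autapomorphy, so it tells us nothing about relationships among taxa.
II: derived state '1' in Halioma, Xiphoma, and Zygax only — synapomorphy for {Halioma, Xiphoma, Zygax}.
III: derived state '1' in Halioma and Zygax only — synapomorphy for {Halioma, Zygax}.
IV (derived state '1') is shared by all ingroup taxa — unites the whole ingroup.
V: derived state '1' in Xiphoma only — an autapomorphy, so it tells us nothing about relationships among taxa.
Most parsimonious ingroup topology: (((Halioma,Zygax),Xiphoma),Bryoodon).
Changes per character on this tree: I: 1; II: 1; III: 1; IV: 1; V: 1.
Total = 5.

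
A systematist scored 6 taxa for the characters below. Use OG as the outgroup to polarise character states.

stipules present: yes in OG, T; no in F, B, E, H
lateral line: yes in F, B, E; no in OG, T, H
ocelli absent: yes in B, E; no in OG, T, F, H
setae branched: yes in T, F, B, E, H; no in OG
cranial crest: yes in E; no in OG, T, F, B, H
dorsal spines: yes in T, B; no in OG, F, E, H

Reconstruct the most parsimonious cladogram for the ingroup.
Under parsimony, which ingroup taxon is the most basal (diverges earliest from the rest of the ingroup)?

T

Character polarity is set by the outgroup: the derived state is whichever differs from the outgroup's state, so for stipules present the derived state is 'no', and for the remaining characters it is 'yes'.
stipules present (derived state 'no') is shared by B, E, F, and H — a synapomorphy uniting that clade.
Only B, E, and F show the derived state 'yes' for lateral line, supporting them as a clade.
Only B and E show the derived state 'yes' for ocelli absent, supporting them as a clade.
setae branched (derived state 'yes') is shared by all ingroup taxa — unites the whole ingroup.
cranial crest: derived state 'yes' in E only — an autapomorphy, so it tells us nothing about relationships among taxa.
dorsal spines (state 'yes') occurs in B and T but conflicts with the nesting implied by the other characters — most parsimoniously interpreted as homoplasy.
Most parsimonious ingroup topology: (T,((F,(B,E)),H)).
T is sister to the clade containing all other ingroup taxa, so it is the earliest-diverging (most basal) ingroup lineage.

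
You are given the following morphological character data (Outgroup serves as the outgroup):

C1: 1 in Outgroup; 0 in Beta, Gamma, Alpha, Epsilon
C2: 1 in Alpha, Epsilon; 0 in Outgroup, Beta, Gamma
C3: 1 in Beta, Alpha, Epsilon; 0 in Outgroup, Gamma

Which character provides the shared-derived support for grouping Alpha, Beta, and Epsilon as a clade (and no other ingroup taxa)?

C3

Character polarity is set by the outgroup: the derived state is whichever differs from the outgroup's state, so for C1 the derived state is '0', and for the remaining characters it is '1'.
All ingroup taxa share the derived state '0' for C1; it defines the ingroup but does not resolve relationships within it.
C2 (derived state '1') is shared by Alpha and Epsilon — a synapomorphy uniting that clade.
C3 (derived state '1') is shared by Alpha, Beta, and Epsilon — a synapomorphy uniting that clade.
Most parsimonious ingroup topology: ((Beta,(Alpha,Epsilon)),Gamma).
The clade {Alpha, Beta, Epsilon} is supported by C3: its derived state '1' occurs in exactly those taxa and in no other taxon (including the outgroup).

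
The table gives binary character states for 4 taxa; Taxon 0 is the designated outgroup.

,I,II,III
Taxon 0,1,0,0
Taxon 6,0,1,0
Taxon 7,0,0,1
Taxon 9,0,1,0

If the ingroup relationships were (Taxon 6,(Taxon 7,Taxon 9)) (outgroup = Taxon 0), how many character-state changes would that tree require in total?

Map each character onto (Taxon 6,(Taxon 7,Taxon 9)) (rooted by Taxon 0) and count the minimum state changes it requires (Fitch parsimony):
I: 1; II: 2; III: 1.
Total tree length = 4.

4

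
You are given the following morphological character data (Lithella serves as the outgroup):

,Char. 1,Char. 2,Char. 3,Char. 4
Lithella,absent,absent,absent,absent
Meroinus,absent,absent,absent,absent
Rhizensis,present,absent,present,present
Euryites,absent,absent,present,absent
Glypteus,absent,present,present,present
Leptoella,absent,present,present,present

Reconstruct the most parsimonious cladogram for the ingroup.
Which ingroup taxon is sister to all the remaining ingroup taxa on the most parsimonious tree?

The outgroup has state 'absent' for every character, so 'present' is the derived state throughout.
Char. 1: derived state 'present' in Rhizensis only — an autapomorphy, so it tells us nothing about relationships among taxa.
Char. 2: derived state 'present' in Glypteus and Leptoella only — synapomorphy for {Glypteus, Leptoella}.
Only Euryites, Glypteus, Leptoella, and Rhizensis show the derived state 'present' for Char. 3, supporting them as a clade.
Only Glypteus, Leptoella, and Rhizensis show the derived state 'present' for Char. 4, supporting them as a clade.
Most parsimonious ingroup topology: (Meroinus,((Rhizensis,(Glypteus,Leptoella)),Euryites)).
Meroinus is sister to the clade containing all other ingroup taxa, so it is the earliest-diverging (most basal) ingroup lineage.

Meroinus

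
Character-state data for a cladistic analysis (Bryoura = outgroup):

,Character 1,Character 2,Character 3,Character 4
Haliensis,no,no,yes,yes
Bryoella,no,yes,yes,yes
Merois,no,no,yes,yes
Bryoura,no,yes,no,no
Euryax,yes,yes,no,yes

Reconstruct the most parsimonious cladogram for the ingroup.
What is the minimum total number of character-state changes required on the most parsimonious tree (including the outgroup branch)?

4

Character polarity is set by the outgroup: the derived state is whichever differs from the outgroup's state, so for Character 2 the derived state is 'no', and for the remaining characters it is 'yes'.
Character 1 (derived state 'yes') is unique to Euryax (autapomorphy; uninformative for grouping).
Character 2: derived state 'no' in Haliensis and Merois only — synapomorphy for {Haliensis, Merois}.
Character 3 (derived state 'yes') is shared by Bryoella, Haliensis, and Merois — a synapomorphy uniting that clade.
All ingroup taxa share the derived state 'yes' for Character 4; it defines the ingroup but does not resolve relationships within it.
Most parsimonious ingroup topology: (((Haliensis,Merois),Bryoella),Euryax).
Changes per character on this tree: Character 1: 1; Character 2: 1; Character 3: 1; Character 4: 1.
Total = 4.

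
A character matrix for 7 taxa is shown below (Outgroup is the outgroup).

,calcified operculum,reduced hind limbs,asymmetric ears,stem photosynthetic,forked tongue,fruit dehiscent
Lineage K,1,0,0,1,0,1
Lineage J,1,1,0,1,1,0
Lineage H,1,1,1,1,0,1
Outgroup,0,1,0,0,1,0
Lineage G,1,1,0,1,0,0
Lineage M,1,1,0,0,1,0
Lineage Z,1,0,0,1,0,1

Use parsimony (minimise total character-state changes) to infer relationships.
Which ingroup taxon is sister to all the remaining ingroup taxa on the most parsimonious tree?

Lineage M

Character polarity is set by the outgroup: the derived state is whichever differs from the outgroup's state, so for reduced hind limbs, forked tongue the derived state is '0', and for the remaining characters it is '1'.
All ingroup taxa share the derived state '1' for calcified operculum; it defines the ingroup but does not resolve relationships within it.
reduced hind limbs: derived state '0' in Lineage K and Lineage Z only — synapomorphy for {Lineage K, Lineage Z}.
asymmetric ears (derived state '1') is unique to Lineage H (autapomorphy; uninformative for grouping).
Only Lineage G, Lineage H, Lineage J, Lineage K, and Lineage Z show the derived state '1' for stem photosynthetic, supporting them as a clade.
forked tongue (derived state '0') is shared by Lineage G, Lineage H, Lineage K, and Lineage Z — a synapomorphy uniting that clade.
Only Lineage H, Lineage K, and Lineage Z show the derived state '1' for fruit dehiscent, supporting them as a clade.
Most parsimonious ingroup topology: (((((Lineage Z,Lineage K),Lineage H),Lineage G),Lineage J),Lineage M).
Lineage M is sister to the clade containing all other ingroup taxa, so it is the earliest-diverging (most basal) ingroup lineage.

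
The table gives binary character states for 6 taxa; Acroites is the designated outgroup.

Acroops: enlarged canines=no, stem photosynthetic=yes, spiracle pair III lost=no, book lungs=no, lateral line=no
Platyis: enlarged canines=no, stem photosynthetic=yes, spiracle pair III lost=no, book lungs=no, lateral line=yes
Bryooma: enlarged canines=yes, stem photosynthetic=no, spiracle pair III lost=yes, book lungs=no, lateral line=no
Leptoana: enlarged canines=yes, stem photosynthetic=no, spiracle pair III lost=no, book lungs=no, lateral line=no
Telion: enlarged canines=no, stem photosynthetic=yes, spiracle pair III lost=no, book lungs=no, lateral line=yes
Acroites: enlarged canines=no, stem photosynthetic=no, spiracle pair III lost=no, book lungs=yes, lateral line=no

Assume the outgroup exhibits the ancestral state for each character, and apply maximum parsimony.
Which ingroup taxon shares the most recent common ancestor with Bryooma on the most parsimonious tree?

Character polarity is set by the outgroup: the derived state is whichever differs from the outgroup's state, so for book lungs the derived state is 'no', and for the remaining characters it is 'yes'.
enlarged canines: derived state 'yes' in Bryooma and Leptoana only — synapomorphy for {Bryooma, Leptoana}.
stem photosynthetic: derived state 'yes' in Acroops, Platyis, and Telion only — synapomorphy for {Acroops, Platyis, Telion}.
spiracle pair III lost: derived state 'yes' in Bryooma only — an autapomorphy, so it tells us nothing about relationships among taxa.
All ingroup taxa share the derived state 'no' for book lungs; it defines the ingroup but does not resolve relationships within it.
lateral line (derived state 'yes') is shared by Platyis and Telion — a synapomorphy uniting that clade.
Most parsimonious ingroup topology: (((Telion,Platyis),Acroops),(Leptoana,Bryooma)).
Bryooma and Leptoana form a cherry on this tree, so they are sister taxa.

Leptoana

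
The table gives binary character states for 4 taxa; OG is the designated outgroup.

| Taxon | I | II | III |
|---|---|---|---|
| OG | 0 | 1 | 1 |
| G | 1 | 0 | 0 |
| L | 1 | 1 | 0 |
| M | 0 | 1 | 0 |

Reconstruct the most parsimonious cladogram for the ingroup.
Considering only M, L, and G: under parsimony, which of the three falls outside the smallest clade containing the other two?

M

Character polarity is set by the outgroup: the derived state is whichever differs from the outgroup's state, so for II, III the derived state is '0', and for the remaining characters it is '1'.
Only G and L show the derived state '1' for I, supporting them as a clade.
II: derived state '0' in G only — an autapomorphy, so it tells us nothing about relationships among taxa.
All ingroup taxa share the derived state '0' for III; it defines the ingroup but does not resolve relationships within it.
Most parsimonious ingroup topology: ((G,L),M).
G and L share a more recent common ancestor with each other than either does with M, so M is the least closely related of the three.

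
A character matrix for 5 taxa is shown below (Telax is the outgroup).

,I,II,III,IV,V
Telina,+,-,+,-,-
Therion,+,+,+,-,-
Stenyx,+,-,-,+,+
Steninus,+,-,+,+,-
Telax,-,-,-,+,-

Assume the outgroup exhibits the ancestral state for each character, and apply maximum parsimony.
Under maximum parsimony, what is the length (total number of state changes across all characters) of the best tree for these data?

Character polarity is set by the outgroup: the derived state is whichever differs from the outgroup's state, so for IV the derived state is '-', and for the remaining characters it is '+'.
I (derived state '+') is shared by all ingroup taxa — unites the whole ingroup.
II: derived state '+' in Therion only — an autapomorphy, so it tells us nothing about relationships among taxa.
Only Steninus, Telina, and Therion show the derived state '+' for III, supporting them as a clade.
IV (derived state '-') is shared by Telina and Therion — a synapomorphy uniting that clade.
V: derived state '+' in Stenyx only — an autapomorphy, so it tells us nothing about relationships among taxa.
Most parsimonious ingroup topology: ((Steninus,(Telina,Therion)),Stenyx).
Changes per character on this tree: I: 1; II: 1; III: 1; IV: 1; V: 1.
Total = 5.

5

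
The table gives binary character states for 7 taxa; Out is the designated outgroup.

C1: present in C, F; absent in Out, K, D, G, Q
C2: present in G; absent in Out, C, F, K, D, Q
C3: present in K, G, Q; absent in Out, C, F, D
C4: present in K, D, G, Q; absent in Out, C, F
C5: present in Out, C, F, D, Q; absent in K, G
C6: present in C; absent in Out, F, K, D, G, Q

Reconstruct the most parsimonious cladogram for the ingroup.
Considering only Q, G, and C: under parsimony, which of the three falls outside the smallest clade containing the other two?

C

Character polarity is set by the outgroup: the derived state is whichever differs from the outgroup's state, so for C5 the derived state is 'absent', and for the remaining characters it is 'present'.
Only C and F show the derived state 'present' for C1, supporting them as a clade.
C2 (derived state 'present') is unique to G (autapomorphy; uninformative for grouping).
C3: derived state 'present' in G, K, and Q only — synapomorphy for {G, K, Q}.
C4: derived state 'present' in D, G, K, and Q only — synapomorphy for {D, G, K, Q}.
C5 (derived state 'absent') is shared by G and K — a synapomorphy uniting that clade.
C6 (derived state 'present') is unique to C (autapomorphy; uninformative for grouping).
Most parsimonious ingroup topology: ((C,F),(((K,G),Q),D)).
Q and G share a more recent common ancestor with each other than either does with C, so C is the least closely related of the three.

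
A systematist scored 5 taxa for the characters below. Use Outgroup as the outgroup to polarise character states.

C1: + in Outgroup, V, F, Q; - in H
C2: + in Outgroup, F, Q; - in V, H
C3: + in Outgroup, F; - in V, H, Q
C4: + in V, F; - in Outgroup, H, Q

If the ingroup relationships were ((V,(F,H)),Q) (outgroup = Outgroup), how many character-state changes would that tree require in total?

Map each character onto ((V,(F,H)),Q) (rooted by Outgroup) and count the minimum state changes it requires (Fitch parsimony):
C1: 1; C2: 2; C3: 2; C4: 2.
Total tree length = 7.

7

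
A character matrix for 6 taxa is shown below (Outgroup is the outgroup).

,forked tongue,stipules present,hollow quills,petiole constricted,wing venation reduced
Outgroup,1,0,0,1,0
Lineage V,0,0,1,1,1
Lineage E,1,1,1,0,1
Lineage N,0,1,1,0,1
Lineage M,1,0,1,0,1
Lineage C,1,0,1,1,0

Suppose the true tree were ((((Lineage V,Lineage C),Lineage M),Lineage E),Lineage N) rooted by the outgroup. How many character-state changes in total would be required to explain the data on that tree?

9

Map each character onto ((((Lineage V,Lineage C),Lineage M),Lineage E),Lineage N) (rooted by Outgroup) and count the minimum state changes it requires (Fitch parsimony):
forked tongue: 2; stipules present: 2; hollow quills: 1; petiole constricted: 2; wing venation reduced: 2.
Total tree length = 9.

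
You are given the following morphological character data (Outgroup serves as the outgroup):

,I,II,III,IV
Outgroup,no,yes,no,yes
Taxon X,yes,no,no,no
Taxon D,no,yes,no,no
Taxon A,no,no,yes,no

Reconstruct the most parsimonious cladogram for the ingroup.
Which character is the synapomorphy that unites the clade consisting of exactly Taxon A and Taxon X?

Character polarity is set by the outgroup: the derived state is whichever differs from the outgroup's state, so for II, IV the derived state is 'no', and for the remaining characters it is 'yes'.
I (derived state 'yes') is unique to Taxon X (autapomorphy; uninformative for grouping).
II: derived state 'no' in Taxon A and Taxon X only — synapomorphy for {Taxon A, Taxon X}.
III: derived state 'yes' in Taxon A only — an autapomorphy, so it tells us nothing about relationships among taxa.
All ingroup taxa share the derived state 'no' for IV; it defines the ingroup but does not resolve relationships within it.
Most parsimonious ingroup topology: ((Taxon X,Taxon A),Taxon D).
The clade {Taxon A, Taxon X} is supported by II: its derived state 'no' occurs in exactly those taxa and in no other taxon (including the outgroup).

II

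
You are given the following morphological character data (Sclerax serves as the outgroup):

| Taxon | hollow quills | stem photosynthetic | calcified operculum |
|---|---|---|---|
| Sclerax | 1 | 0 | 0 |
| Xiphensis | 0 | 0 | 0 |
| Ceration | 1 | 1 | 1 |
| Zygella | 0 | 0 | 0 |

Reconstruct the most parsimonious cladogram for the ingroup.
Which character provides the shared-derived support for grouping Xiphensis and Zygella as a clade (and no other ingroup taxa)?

hollow quills

Character polarity is set by the outgroup: the derived state is whichever differs from the outgroup's state, so for hollow quills the derived state is '0', and for the remaining characters it is '1'.
Only Xiphensis and Zygella show the derived state '0' for hollow quills, supporting them as a clade.
stem photosynthetic: derived state '1' in Ceration only — an autapomorphy, so it tells us nothing about relationships among taxa.
calcified operculum (derived state '1') is unique to Ceration (autapomorphy; uninformative for grouping).
Most parsimonious ingroup topology: ((Xiphensis,Zygella),Ceration).
The clade {Xiphensis, Zygella} is supported by hollow quills: its derived state '0' occurs in exactly those taxa and in no other taxon (including the outgroup).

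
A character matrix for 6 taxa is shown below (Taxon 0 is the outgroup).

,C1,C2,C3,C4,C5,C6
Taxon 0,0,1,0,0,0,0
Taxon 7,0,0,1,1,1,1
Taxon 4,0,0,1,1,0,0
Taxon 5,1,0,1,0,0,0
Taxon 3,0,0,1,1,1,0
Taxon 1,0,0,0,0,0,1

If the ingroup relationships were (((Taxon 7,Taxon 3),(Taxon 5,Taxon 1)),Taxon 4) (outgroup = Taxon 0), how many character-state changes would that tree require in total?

Map each character onto (((Taxon 7,Taxon 3),(Taxon 5,Taxon 1)),Taxon 4) (rooted by Taxon 0) and count the minimum state changes it requires (Fitch parsimony):
C1: 1; C2: 1; C3: 2; C4: 2; C5: 1; C6: 2.
Total tree length = 9.

9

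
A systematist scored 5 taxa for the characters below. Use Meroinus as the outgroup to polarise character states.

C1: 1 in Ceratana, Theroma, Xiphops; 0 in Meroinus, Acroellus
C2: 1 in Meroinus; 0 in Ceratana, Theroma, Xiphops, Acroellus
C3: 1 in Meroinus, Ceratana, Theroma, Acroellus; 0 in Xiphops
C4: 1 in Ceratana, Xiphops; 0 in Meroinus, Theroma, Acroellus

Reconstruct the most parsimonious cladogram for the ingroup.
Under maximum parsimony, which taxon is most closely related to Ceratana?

Xiphops

Character polarity is set by the outgroup: the derived state is whichever differs from the outgroup's state, so for C2, C3 the derived state is '0', and for the remaining characters it is '1'.
C1: derived state '1' in Ceratana, Theroma, and Xiphops only — synapomorphy for {Ceratana, Theroma, Xiphops}.
All ingroup taxa share the derived state '0' for C2; it defines the ingroup but does not resolve relationships within it.
C3: derived state '0' in Xiphops only — an autapomorphy, so it tells us nothing about relationships among taxa.
Only Ceratana and Xiphops show the derived state '1' for C4, supporting them as a clade.
Most parsimonious ingroup topology: (((Ceratana,Xiphops),Theroma),Acroellus).
Ceratana and Xiphops form a cherry on this tree, so they are sister taxa.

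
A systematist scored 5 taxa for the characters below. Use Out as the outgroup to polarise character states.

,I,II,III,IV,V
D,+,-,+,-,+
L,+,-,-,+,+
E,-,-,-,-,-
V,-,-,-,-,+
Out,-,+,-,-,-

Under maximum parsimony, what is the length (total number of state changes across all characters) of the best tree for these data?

5

Character polarity is set by the outgroup: the derived state is whichever differs from the outgroup's state, so for II the derived state is '-', and for the remaining characters it is '+'.
Only D and L show the derived state '+' for I, supporting them as a clade.
All ingroup taxa share the derived state '-' for II; it defines the ingroup but does not resolve relationships within it.
III (derived state '+') is unique to D (autapomorphy; uninformative for grouping).
IV (derived state '+') is unique to L (autapomorphy; uninformative for grouping).
Only D, L, and V show the derived state '+' for V, supporting them as a clade.
Most parsimonious ingroup topology: (((D,L),V),E).
Changes per character on this tree: I: 1; II: 1; III: 1; IV: 1; V: 1.
Total = 5.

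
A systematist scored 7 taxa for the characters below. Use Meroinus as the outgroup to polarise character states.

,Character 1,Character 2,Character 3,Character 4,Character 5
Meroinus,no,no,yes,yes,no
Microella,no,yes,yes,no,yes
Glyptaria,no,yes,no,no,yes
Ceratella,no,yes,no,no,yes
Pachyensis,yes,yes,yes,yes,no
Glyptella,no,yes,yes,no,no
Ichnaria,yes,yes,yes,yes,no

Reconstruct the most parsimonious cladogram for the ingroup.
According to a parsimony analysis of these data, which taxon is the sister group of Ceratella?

Character polarity is set by the outgroup: the derived state is whichever differs from the outgroup's state, so for Character 3, Character 4 the derived state is 'no', and for the remaining characters it is 'yes'.
Only Ichnaria and Pachyensis show the derived state 'yes' for Character 1, supporting them as a clade.
All ingroup taxa share the derived state 'yes' for Character 2; it defines the ingroup but does not resolve relationships within it.
Character 3: derived state 'no' in Ceratella and Glyptaria only — synapomorphy for {Ceratella, Glyptaria}.
Only Ceratella, Glyptaria, Glyptella, and Microella show the derived state 'no' for Character 4, supporting them as a clade.
Character 5 (derived state 'yes') is shared by Ceratella, Glyptaria, and Microella — a synapomorphy uniting that clade.
Most parsimonious ingroup topology: (((Microella,(Glyptaria,Ceratella)),Glyptella),(Pachyensis,Ichnaria)).
Ceratella and Glyptaria form a cherry on this tree, so they are sister taxa.

Glyptaria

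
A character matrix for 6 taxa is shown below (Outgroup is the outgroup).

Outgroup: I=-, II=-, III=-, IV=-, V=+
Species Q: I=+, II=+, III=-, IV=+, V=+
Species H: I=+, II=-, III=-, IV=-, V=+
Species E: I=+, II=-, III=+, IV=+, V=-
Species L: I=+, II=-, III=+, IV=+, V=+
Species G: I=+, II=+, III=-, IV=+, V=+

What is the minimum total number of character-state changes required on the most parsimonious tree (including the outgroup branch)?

Character polarity is set by the outgroup: the derived state is whichever differs from the outgroup's state, so for V the derived state is '-', and for the remaining characters it is '+'.
I (derived state '+') is shared by all ingroup taxa — unites the whole ingroup.
II (derived state '+') is shared by Species G and Species Q — a synapomorphy uniting that clade.
Only Species E and Species L show the derived state '+' for III, supporting them as a clade.
IV (derived state '+') is shared by Species E, Species G, Species L, and Species Q — a synapomorphy uniting that clade.
V (derived state '-') is unique to Species E (autapomorphy; uninformative for grouping).
Most parsimonious ingroup topology: (((Species Q,Species G),(Species E,Species L)),Species H).
Changes per character on this tree: I: 1; II: 1; III: 1; IV: 1; V: 1.
Total = 5.

5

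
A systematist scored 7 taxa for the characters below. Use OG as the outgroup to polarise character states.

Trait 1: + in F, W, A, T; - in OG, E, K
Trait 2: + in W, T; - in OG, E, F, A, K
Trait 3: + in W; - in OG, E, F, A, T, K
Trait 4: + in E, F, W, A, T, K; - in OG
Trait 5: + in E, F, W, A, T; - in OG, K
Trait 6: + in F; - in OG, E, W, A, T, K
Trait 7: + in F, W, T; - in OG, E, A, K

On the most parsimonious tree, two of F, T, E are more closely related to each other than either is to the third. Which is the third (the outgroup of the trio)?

The outgroup has state '-' for every character, so '+' is the derived state throughout.
Trait 1: derived state '+' in A, F, T, and W only — synapomorphy for {A, F, T, W}.
Trait 2 (derived state '+') is shared by T and W — a synapomorphy uniting that clade.
Trait 3: derived state '+' in W only — an autapomorphy, so it tells us nothing about relationships among taxa.
All ingroup taxa share the derived state '+' for Trait 4; it defines the ingroup but does not resolve relationships within it.
Only A, E, F, T, and W show the derived state '+' for Trait 5, supporting them as a clade.
Trait 6 (derived state '+') is unique to F (autapomorphy; uninformative for grouping).
Trait 7 (derived state '+') is shared by F, T, and W — a synapomorphy uniting that clade.
Most parsimonious ingroup topology: ((E,((F,(W,T)),A)),K).
F and T share a more recent common ancestor with each other than either does with E, so E is the least closely related of the three.

E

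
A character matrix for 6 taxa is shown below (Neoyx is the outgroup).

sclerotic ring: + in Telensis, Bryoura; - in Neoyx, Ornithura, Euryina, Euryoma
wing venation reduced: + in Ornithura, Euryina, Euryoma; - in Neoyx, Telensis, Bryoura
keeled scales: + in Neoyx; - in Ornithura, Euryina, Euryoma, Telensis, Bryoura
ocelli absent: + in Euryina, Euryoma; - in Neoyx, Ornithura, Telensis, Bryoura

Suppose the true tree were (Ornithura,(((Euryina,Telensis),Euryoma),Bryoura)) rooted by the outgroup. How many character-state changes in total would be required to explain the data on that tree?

Map each character onto (Ornithura,(((Euryina,Telensis),Euryoma),Bryoura)) (rooted by Neoyx) and count the minimum state changes it requires (Fitch parsimony):
sclerotic ring: 2; wing venation reduced: 3; keeled scales: 1; ocelli absent: 2.
Total tree length = 8.

8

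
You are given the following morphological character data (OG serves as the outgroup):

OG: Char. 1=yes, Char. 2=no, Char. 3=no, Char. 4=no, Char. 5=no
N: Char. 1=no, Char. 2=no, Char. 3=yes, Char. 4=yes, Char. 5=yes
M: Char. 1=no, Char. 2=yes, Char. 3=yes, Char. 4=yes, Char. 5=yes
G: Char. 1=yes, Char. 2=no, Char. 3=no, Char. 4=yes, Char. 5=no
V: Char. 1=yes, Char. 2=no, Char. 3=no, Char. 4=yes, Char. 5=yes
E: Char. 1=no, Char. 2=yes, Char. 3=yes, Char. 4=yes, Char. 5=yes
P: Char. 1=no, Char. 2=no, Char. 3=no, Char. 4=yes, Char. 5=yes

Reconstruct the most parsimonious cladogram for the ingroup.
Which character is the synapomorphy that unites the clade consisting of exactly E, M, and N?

Char. 3

Character polarity is set by the outgroup: the derived state is whichever differs from the outgroup's state, so for Char. 1 the derived state is 'no', and for the remaining characters it is 'yes'.
Char. 1: derived state 'no' in E, M, N, and P only — synapomorphy for {E, M, N, P}.
Char. 2 (derived state 'yes') is shared by E and M — a synapomorphy uniting that clade.
Only E, M, and N show the derived state 'yes' for Char. 3, supporting them as a clade.
All ingroup taxa share the derived state 'yes' for Char. 4; it defines the ingroup but does not resolve relationships within it.
Char. 5 (derived state 'yes') is shared by E, M, N, P, and V — a synapomorphy uniting that clade.
Most parsimonious ingroup topology: ((((N,(M,E)),P),V),G).
The clade {E, M, N} is supported by Char. 3: its derived state 'yes' occurs in exactly those taxa and in no other taxon (including the outgroup).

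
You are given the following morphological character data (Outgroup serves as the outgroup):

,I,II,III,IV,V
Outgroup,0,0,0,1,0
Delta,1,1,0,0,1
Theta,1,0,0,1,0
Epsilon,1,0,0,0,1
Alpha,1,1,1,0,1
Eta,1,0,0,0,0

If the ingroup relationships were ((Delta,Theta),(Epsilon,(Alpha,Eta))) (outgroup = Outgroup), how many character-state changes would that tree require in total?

Map each character onto ((Delta,Theta),(Epsilon,(Alpha,Eta))) (rooted by Outgroup) and count the minimum state changes it requires (Fitch parsimony):
I: 1; II: 2; III: 1; IV: 2; V: 3.
Total tree length = 9.

9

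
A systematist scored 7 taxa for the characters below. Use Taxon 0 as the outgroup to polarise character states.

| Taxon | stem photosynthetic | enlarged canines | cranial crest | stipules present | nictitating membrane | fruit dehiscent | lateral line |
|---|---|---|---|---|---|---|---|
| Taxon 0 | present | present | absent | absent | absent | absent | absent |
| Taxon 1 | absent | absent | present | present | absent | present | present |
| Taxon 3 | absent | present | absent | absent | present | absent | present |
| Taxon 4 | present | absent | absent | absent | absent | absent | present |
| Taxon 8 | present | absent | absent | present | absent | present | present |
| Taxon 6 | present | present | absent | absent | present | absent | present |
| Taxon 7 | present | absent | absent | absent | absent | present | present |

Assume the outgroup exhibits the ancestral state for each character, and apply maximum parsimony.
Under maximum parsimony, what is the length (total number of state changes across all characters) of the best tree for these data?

Character polarity is set by the outgroup: the derived state is whichever differs from the outgroup's state, so for stem photosynthetic, enlarged canines the derived state is 'absent', and for the remaining characters it is 'present'.
stem photosynthetic groups Taxon 1 and Taxon 3, which is incompatible with the clades supported by the remaining characters; treating it as convergent (homoplasy) costs fewer steps than any alternative tree.
enlarged canines: derived state 'absent' in Taxon 1, Taxon 4, Taxon 7, and Taxon 8 only — synapomorphy for {Taxon 1, Taxon 4, Taxon 7, Taxon 8}.
cranial crest: derived state 'present' in Taxon 1 only — an autapomorphy, so it tells us nothing about relationships among taxa.
Only Taxon 1 and Taxon 8 show the derived state 'present' for stipules present, supporting them as a clade.
nictitating membrane: derived state 'present' in Taxon 3 and Taxon 6 only — synapomorphy for {Taxon 3, Taxon 6}.
fruit dehiscent: derived state 'present' in Taxon 1, Taxon 7, and Taxon 8 only — synapomorphy for {Taxon 1, Taxon 7, Taxon 8}.
lateral line (derived state 'present') is shared by all ingroup taxa — unites the whole ingroup.
Most parsimonious ingroup topology: ((((Taxon 1,Taxon 8),Taxon 7),Taxon 4),(Taxon 3,Taxon 6)).
Changes per character on this tree: stem photosynthetic: 2; enlarged canines: 1; cranial crest: 1; stipules present: 1; nictitating membrane: 1; fruit dehiscent: 1; lateral line: 1.
Total = 8.

8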